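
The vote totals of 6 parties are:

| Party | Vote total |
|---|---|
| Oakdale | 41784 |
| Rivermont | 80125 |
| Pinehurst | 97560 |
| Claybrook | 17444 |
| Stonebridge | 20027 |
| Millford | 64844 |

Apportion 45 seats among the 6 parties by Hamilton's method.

Oakdale 6; Rivermont 11; Pinehurst 14; Claybrook 2; Stonebridge 3; Millford 9

The standard divisor is 321784/45 ≈ 7150.756.
Standard quotas: Oakdale 5.8433, Rivermont 11.2051, Pinehurst 13.6433, Claybrook 2.4395, Stonebridge 2.8007, Millford 9.0681.
Lower quotas: Oakdale 5, Rivermont 11, Pinehurst 13, Claybrook 2, Stonebridge 2, Millford 9 (sum 42, leaving 3 seats).
Remainders in descending order: Oakdale 0.8433, Stonebridge 0.8007, Pinehurst 0.6433, Claybrook 0.4395, Rivermont 0.2051, Millford 0.0681.
The surplus seats go to Oakdale, Stonebridge, Pinehurst.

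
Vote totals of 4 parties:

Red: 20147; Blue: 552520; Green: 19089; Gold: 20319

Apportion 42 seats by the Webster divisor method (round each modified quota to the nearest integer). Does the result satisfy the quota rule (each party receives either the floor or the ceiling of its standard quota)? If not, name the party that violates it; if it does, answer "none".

Blue

Standard quotas: Red 1.382, Blue 37.913, Green 1.310, Gold 1.394.
Webster allocation: Red 1, Blue 39, Green 1, Gold 1.
Blue has quota 37.913 (lower 37, upper 38) but receives 39 — outside the quota interval.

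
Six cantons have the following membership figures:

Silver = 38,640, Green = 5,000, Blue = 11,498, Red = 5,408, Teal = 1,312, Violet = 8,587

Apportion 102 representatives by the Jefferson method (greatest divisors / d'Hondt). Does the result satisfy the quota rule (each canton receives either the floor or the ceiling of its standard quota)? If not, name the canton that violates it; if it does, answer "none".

Standard quotas: Silver 55.948, Green 7.240, Blue 16.648, Red 7.830, Teal 1.900, Violet 12.433.
Jefferson allocation: Silver 57, Green 7, Blue 17, Red 8, Teal 1, Violet 12.
Silver has quota 55.948 (lower 55, upper 56) but receives 57 — outside the quota interval.

Silver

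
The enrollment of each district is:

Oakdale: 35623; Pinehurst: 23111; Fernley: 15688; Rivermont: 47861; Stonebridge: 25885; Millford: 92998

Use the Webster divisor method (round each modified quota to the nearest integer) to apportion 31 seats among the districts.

Oakdale=5, Pinehurst=3, Fernley=2, Rivermont=6, Stonebridge=3, Millford=12

Standard divisor 241166/31 ≈ 7779.548; standard quotas: Oakdale 4.579, Pinehurst 2.971, Fernley 2.017, Rivermont 6.152, Stonebridge 3.327, Millford 11.954.
Rounding to the nearest integer gives Oakdale 5, Pinehurst 3, Fernley 2, Rivermont 6, Stonebridge 3, Millford 12 — total 31, matching the house size, so no adjustment is needed.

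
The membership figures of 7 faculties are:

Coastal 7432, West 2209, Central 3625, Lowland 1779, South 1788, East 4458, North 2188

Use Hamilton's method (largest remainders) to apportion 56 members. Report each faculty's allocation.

Total 23479; standard divisor 23479/56 ≈ 419.268.
Standard quotas: Coastal 17.7261, West 5.2687, Central 8.6460, Lowland 4.2431, South 4.2646, East 10.6328, North 5.2186.
Lower quotas: Coastal 17, West 5, Central 8, Lowland 4, South 4, East 10, North 5 (sum 53, leaving 3 seats).
Remainders in descending order: Coastal 0.7261, Central 0.6460, East 0.6328, West 0.2687, South 0.2646, Lowland 0.2431, North 0.2186.
The surplus seats go to Coastal, Central, East.

Coastal 18, West 5, Central 9, Lowland 4, South 4, East 11, North 5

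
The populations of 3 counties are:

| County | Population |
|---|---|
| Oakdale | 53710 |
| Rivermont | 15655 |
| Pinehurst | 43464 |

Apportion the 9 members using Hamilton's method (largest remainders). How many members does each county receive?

Oakdale: 4; Rivermont: 1; Pinehurst: 4

The standard divisor is 112829/9 ≈ 12536.556.
Standard quotas: Oakdale 4.2843, Rivermont 1.2487, Pinehurst 3.4670.
Lower quotas: Oakdale 4, Rivermont 1, Pinehurst 3 (sum 8, leaving 1 seat).
Remainders in descending order: Pinehurst 0.4670, Oakdale 0.2843, Rivermont 0.2487.
Largest remainder: Pinehurst receives the extra seat.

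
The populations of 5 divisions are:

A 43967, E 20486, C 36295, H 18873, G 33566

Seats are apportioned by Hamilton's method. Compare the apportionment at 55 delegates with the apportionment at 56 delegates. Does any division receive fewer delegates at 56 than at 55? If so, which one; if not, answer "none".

At 55 seats: A 16, E 7, C 13, H 7, G 12.
At 56 seats: A 16, E 8, C 13, H 7, G 12.
No division's allocation decreased.

none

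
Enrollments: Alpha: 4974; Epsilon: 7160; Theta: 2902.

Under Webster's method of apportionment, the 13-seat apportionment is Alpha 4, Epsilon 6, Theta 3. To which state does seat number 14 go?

Alpha

Priority for the next seat is population ÷ (current seats + 0.5).
Priorities: Alpha 1105.333, Epsilon 1101.538, Theta 829.143.
Highest priority: Alpha.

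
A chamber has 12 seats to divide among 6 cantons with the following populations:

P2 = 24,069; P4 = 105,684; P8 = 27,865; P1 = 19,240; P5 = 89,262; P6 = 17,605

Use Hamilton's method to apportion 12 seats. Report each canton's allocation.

P2: 1; P4: 4; P8: 1; P1: 1; P5: 4; P6: 1

Total 283725; standard divisor 283725/12 ≈ 23643.75.
Standard quotas: P2 1.0180, P4 4.4698, P8 1.1785, P1 0.8137, P5 3.7753, P6 0.7446.
Lower quotas: P2 1, P4 4, P8 1, P1 0, P5 3, P6 0 (sum 9, leaving 3 seats).
Remainders in descending order: P1 0.8137, P5 0.7753, P6 0.7446, P4 0.4698, P8 0.1785, P2 0.0180.
The surplus seats go to P1, P5, P6.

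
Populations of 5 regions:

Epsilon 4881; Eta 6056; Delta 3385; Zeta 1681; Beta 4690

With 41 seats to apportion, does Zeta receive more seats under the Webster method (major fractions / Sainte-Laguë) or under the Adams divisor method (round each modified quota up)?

Webster: Epsilon 10, Eta 12, Delta 7, Zeta 3, Beta 9.
Adams: Epsilon 9, Eta 12, Delta 7, Zeta 4, Beta 9.
Zeta gets 3 under Webster and 4 under Adams.

Adams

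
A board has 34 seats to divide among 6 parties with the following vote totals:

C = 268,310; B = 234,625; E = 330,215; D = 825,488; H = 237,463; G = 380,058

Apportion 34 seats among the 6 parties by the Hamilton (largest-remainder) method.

C=4, B=3, E=5, D=12, H=4, G=6

Total 2276159; standard divisor 2276159/34 ≈ 66945.853.
Standard quotas: C 4.0079, B 3.5047, E 4.9326, D 12.3307, H 3.5471, G 5.6771.
Lower quotas: C 4, B 3, E 4, D 12, H 3, G 5 (sum 31, leaving 3 seats).
Remainders in descending order: E 0.9326, G 0.6771, H 0.5471, B 0.5047, D 0.3307, C 0.0079.
Largest remainders: E, G, H receive the extra seats.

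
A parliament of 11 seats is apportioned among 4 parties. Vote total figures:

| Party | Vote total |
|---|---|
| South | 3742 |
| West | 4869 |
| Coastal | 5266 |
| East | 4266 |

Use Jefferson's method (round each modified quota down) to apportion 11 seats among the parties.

South: 2; West: 3; Coastal: 3; East: 3

Standard divisor 18143/11 ≈ 1649.364; standard quotas: South 2.269, West 2.952, Coastal 3.193, East 2.586.
Rounding down gives 2, 2, 3, 2 = 9 seats, so the divisor must be adjusted.
With modified divisor 1400: modified quotas South 2.673, West 3.478, Coastal 3.761, East 3.047.
Rounding down: South 2, West 3, Coastal 3, East 3 (total 11).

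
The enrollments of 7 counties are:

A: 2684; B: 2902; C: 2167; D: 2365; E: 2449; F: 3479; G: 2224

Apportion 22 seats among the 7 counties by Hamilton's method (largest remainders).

A 3, B 3, C 3, D 3, E 3, F 4, G 3

The standard divisor is 18270/22 ≈ 830.455.
Standard quotas: A 3.232, B 3.494, C 2.609, D 2.848, E 2.949, F 4.189, G 2.678.
Lower quotas: A 3, B 3, C 2, D 2, E 2, F 4, G 2 (sum 18, leaving 4 seats).
Remainders in descending order: E 0.949, D 0.848, G 0.678, C 0.609, B 0.494, A 0.232, F 0.189.
The surplus seats go to E, D, G, C.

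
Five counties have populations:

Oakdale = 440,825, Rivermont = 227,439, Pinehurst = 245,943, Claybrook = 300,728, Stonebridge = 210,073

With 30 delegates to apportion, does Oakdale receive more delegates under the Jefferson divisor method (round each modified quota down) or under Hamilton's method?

Jefferson

Jefferson: Oakdale 10, Rivermont 5, Pinehurst 5, Claybrook 6, Stonebridge 4.
Hamilton: Oakdale 9, Rivermont 5, Pinehurst 5, Claybrook 6, Stonebridge 5.
Oakdale gets 10 under Jefferson and 9 under Hamilton.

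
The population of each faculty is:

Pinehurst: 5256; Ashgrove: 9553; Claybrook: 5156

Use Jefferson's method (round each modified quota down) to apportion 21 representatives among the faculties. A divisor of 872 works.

Pinehurst 6; Ashgrove 10; Claybrook 5

With modified divisor 872: modified quotas Pinehurst 6.028, Ashgrove 10.955, Claybrook 5.913.
Rounding down: Pinehurst 6, Ashgrove 10, Claybrook 5 (total 21).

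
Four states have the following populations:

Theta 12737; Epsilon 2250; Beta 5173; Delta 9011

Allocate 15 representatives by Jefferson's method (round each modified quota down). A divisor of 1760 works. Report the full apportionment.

Theta=7; Epsilon=1; Beta=2; Delta=5

With modified divisor 1760: modified quotas Theta 7.237, Epsilon 1.278, Beta 2.939, Delta 5.120.
Rounding down: Theta 7, Epsilon 1, Beta 2, Delta 5 (total 15).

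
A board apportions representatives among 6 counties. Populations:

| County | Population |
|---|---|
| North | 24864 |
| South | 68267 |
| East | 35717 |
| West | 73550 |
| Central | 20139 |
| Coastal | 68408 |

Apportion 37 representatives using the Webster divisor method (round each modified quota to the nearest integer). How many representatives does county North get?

Standard divisor 290945/37 ≈ 7863.378; standard quotas: North 3.162, South 8.682, East 4.542, West 9.353, Central 2.561, Coastal 8.700.
Rounding to the nearest integer gives 3, 9, 5, 9, 3, 9 = 38 seats, so the divisor must be adjusted.
With modified divisor 7980: modified quotas North 3.116, South 8.555, East 4.476, West 9.217, Central 2.524, Coastal 8.572.
Rounding to the nearest integer: North 3, South 9, East 4, West 9, Central 3, Coastal 9 (total 37).
North receives 3.

3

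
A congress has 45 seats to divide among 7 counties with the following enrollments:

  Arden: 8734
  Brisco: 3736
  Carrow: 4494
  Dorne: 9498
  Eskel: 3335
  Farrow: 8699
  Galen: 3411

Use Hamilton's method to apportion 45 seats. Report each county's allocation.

Arden 9, Brisco 4, Carrow 5, Dorne 10, Eskel 4, Farrow 9, Galen 4

The standard divisor is 41907/45 ≈ 931.267.
Standard quotas: Arden 9.3786, Brisco 4.0117, Carrow 4.8257, Dorne 10.1990, Eskel 3.5811, Farrow 9.3410, Galen 3.6628.
Lower quotas: Arden 9, Brisco 4, Carrow 4, Dorne 10, Eskel 3, Farrow 9, Galen 3 (sum 42, leaving 3 seats).
Remainders in descending order: Carrow 0.8257, Galen 0.6628, Eskel 0.5811, Arden 0.3786, Farrow 0.3410, Dorne 0.1990, Brisco 0.0117.
The surplus seats go to Carrow, Galen, Eskel.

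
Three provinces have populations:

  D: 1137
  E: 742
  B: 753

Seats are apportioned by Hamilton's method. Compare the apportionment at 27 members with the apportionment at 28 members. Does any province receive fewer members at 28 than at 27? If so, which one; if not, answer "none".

none

At 27 seats: D 12, E 7, B 8.
At 28 seats: D 12, E 8, B 8.
No province's allocation decreased.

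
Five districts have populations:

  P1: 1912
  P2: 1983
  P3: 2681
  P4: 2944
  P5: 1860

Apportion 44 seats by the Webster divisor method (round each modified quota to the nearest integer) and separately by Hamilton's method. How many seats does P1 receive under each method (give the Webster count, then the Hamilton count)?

Webster: P1 7, P2 8, P3 10, P4 12, P5 7.
Hamilton: P1 8, P2 8, P3 10, P4 11, P5 7.
P1 gets 7 under Webster and 8 under Hamilton.

7 and 8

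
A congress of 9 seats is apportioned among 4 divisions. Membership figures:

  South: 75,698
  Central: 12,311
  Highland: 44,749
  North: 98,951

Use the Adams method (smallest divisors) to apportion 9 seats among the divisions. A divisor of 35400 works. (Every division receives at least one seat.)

With modified divisor 35400: modified quotas South 2.138, Central 0.348, Highland 1.264, North 2.795.
Rounding up: South 3, Central 1, Highland 2, North 3 (total 9).

South=3, Central=1, Highland=2, North=3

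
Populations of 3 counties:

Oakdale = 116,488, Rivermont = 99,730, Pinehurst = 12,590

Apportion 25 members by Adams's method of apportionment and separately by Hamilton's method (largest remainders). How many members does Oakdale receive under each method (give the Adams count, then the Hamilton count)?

12 and 13

Adams: Oakdale 12, Rivermont 11, Pinehurst 2.
Hamilton: Oakdale 13, Rivermont 11, Pinehurst 1.
Oakdale gets 12 under Adams and 13 under Hamilton.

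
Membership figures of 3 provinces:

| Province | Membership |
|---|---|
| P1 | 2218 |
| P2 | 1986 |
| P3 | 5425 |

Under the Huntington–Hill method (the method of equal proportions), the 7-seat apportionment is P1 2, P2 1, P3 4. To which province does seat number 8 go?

P2

Priority for the next seat is population ÷ (√(s·(s+1))).
Priorities: P1 905.495, P2 1404.314, P3 1213.067.
Highest priority: P2.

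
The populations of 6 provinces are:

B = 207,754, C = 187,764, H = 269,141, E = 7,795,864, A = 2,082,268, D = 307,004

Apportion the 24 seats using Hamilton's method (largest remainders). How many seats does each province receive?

B: 0, C: 0, H: 1, E: 17, A: 5, D: 1

The standard divisor is 10849795/24 ≈ 452074.792.
Standard quotas: B 0.4596, C 0.4153, H 0.5953, E 17.2446, A 4.6060, D 0.6791.
Lower quotas: B 0, C 0, H 0, E 17, A 4, D 0 (sum 21, leaving 3 seats).
Remainders in descending order: D 0.6791, A 0.6060, H 0.5953, B 0.4596, C 0.4153, E 0.2446.
Largest remainders: D, A, H receive the extra seats.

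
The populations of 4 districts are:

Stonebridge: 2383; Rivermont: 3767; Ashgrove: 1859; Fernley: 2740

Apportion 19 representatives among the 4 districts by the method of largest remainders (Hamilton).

The standard divisor is 10749/19 ≈ 565.737.
Standard quotas: Stonebridge 4.212, Rivermont 6.659, Ashgrove 3.286, Fernley 4.843.
Lower quotas: Stonebridge 4, Rivermont 6, Ashgrove 3, Fernley 4 (sum 17, leaving 2 seats).
Remainders in descending order: Fernley 0.843, Rivermont 0.659, Ashgrove 0.286, Stonebridge 0.212.
The surplus seats go to Fernley, Rivermont.

Stonebridge: 4; Rivermont: 7; Ashgrove: 3; Fernley: 5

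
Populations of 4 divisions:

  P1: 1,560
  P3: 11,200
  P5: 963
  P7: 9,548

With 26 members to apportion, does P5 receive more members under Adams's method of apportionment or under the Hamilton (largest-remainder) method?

Adams

Adams: P1 2, P3 12, P5 2, P7 10.
Hamilton: P1 2, P3 12, P5 1, P7 11.
P5 gets 2 under Adams and 1 under Hamilton.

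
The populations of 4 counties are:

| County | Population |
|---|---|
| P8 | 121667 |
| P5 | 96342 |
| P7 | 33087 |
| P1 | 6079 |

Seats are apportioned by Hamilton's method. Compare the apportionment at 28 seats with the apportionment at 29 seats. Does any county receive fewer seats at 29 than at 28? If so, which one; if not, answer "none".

P1

At 28 seats: P8 13, P5 10, P7 4, P1 1.
At 29 seats: P8 14, P5 11, P7 4, P1 0.
P1 drops from 1 to 0.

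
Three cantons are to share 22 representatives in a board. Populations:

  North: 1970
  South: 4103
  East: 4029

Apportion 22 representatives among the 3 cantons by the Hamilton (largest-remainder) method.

North=4, South=9, East=9

Standard divisor: 10102 ÷ 22 ≈ 459.182.
Standard quotas: North 4.290, South 8.935, East 8.774.
Lower quotas: North 4, South 8, East 8 (sum 20, leaving 2 seats).
Remainders in descending order: South 0.935, East 0.774, North 0.290.
The surplus seats go to South, East.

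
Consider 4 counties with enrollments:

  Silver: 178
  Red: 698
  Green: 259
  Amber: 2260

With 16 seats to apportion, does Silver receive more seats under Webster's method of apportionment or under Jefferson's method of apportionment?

Webster

Webster: Silver 1, Red 3, Green 1, Amber 11.
Jefferson: Silver 0, Red 3, Green 1, Amber 12.
Silver gets 1 under Webster and 0 under Jefferson.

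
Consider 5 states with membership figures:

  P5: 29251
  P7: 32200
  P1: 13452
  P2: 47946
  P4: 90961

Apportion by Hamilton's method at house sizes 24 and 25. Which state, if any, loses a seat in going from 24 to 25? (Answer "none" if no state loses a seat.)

At 24 seats: P5 3, P7 4, P1 2, P2 5, P4 10.
At 25 seats: P5 3, P7 4, P1 1, P2 6, P4 11.
P1 drops from 2 to 1.

P1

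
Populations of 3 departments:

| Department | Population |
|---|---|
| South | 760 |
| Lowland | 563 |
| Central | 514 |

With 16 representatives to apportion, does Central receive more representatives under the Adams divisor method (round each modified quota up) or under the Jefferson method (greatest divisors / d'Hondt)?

Adams: South 6, Lowland 5, Central 5.
Jefferson: South 7, Lowland 5, Central 4.
Central gets 5 under Adams and 4 under Jefferson.

Adams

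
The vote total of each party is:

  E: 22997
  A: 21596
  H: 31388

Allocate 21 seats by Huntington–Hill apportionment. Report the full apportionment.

With divisor 3624: modified quotas E 6.346, A 5.959, H 8.661.
Geometric-mean thresholds: E √(6·7)=6.481, A √(5·6)=5.477, H √(8·9)=8.485.
Each quota rounded against its threshold gives E 6, A 6, H 9 (total 21).

E: 6, A: 6, H: 9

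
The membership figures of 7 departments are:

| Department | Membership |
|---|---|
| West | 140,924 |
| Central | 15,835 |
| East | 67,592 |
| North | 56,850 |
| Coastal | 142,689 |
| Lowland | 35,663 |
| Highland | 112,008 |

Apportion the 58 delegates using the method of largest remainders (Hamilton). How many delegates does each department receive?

West 14; Central 2; East 7; North 6; Coastal 14; Lowland 4; Highland 11

Total 571561; standard divisor 571561/58 ≈ 9854.5.
Standard quotas: West 14.3005, Central 1.6069, East 6.8590, North 5.7689, Coastal 14.4796, Lowland 3.6190, Highland 11.3662.
Lower quotas: West 14, Central 1, East 6, North 5, Coastal 14, Lowland 3, Highland 11 (sum 54, leaving 4 seats).
Remainders in descending order: East 0.8590, North 0.7689, Lowland 0.6190, Central 0.6069, Coastal 0.4796, Highland 0.3662, West 0.3005.
Largest remainders: East, North, Lowland, Central receive the extra seats.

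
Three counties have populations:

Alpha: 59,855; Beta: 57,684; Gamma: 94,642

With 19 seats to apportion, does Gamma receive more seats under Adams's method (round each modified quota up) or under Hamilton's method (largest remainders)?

Adams: Alpha 6, Beta 5, Gamma 8.
Hamilton: Alpha 5, Beta 5, Gamma 9.
Gamma gets 8 under Adams and 9 under Hamilton.

Hamilton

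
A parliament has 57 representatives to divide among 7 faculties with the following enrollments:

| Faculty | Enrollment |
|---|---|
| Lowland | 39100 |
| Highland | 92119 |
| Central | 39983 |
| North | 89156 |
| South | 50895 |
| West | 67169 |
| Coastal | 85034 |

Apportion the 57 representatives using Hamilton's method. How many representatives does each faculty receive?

Lowland=5, Highland=11, Central=5, North=11, South=6, West=8, Coastal=11

Total 463456; standard divisor 463456/57 ≈ 8130.807.
Standard quotas: Lowland 4.8089, Highland 11.3296, Central 4.9175, North 10.9652, South 6.2595, West 8.2610, Coastal 10.4582.
Lower quotas: Lowland 4, Highland 11, Central 4, North 10, South 6, West 8, Coastal 10 (sum 53, leaving 4 seats).
Remainders in descending order: North 0.9652, Central 0.9175, Lowland 0.8089, Coastal 0.4582, Highland 0.3296, West 0.2610, South 0.2595.
Largest remainders: North, Central, Lowland, Coastal receive the extra seats.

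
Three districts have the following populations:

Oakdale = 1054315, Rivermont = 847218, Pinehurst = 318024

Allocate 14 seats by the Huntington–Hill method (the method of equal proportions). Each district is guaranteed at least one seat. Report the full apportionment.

Oakdale=7, Rivermont=5, Pinehurst=2

With divisor 158682: modified quotas Oakdale 6.644, Rivermont 5.339, Pinehurst 2.004.
Geometric-mean thresholds: Oakdale √(6·7)=6.481, Rivermont √(5·6)=5.477, Pinehurst √(2·3)=2.449.
Each quota rounded against its threshold gives Oakdale 7, Rivermont 5, Pinehurst 2 (total 14).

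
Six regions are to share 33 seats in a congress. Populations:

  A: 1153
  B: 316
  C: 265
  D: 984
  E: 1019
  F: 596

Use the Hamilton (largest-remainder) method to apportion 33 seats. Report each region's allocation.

The standard divisor is 4333/33 ≈ 131.303.
Standard quotas: A 8.781, B 2.407, C 2.018, D 7.494, E 7.761, F 4.539.
Lower quotas: A 8, B 2, C 2, D 7, E 7, F 4 (sum 30, leaving 3 seats).
Remainders in descending order: A 0.781, E 0.761, F 0.539, D 0.494, B 0.407, C 0.018.
Largest remainders: A, E, F receive the extra seats.

A: 9, B: 2, C: 2, D: 7, E: 8, F: 5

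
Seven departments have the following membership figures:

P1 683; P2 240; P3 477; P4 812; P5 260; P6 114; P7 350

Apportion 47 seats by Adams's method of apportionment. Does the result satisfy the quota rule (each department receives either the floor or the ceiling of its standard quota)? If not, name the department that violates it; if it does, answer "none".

none

Standard quotas: P1 10.934, P2 3.842, P3 7.636, P4 12.999, P5 4.162, P6 1.825, P7 5.603.
Adams allocation: P1 11, P2 4, P3 8, P4 12, P5 4, P6 2, P7 6.
Every allocation lies between the lower and upper quota.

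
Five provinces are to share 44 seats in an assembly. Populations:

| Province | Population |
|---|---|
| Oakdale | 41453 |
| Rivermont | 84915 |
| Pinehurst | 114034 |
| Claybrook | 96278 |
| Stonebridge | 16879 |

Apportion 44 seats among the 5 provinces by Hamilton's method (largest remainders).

Oakdale: 5; Rivermont: 11; Pinehurst: 14; Claybrook: 12; Stonebridge: 2

Total 353559; standard divisor 353559/44 ≈ 8035.432.
Standard quotas: Oakdale 5.1588, Rivermont 10.5676, Pinehurst 14.1914, Claybrook 11.9817, Stonebridge 2.1006.
Lower quotas: Oakdale 5, Rivermont 10, Pinehurst 14, Claybrook 11, Stonebridge 2 (sum 42, leaving 2 seats).
Remainders in descending order: Claybrook 0.9817, Rivermont 0.5676, Pinehurst 0.1914, Oakdale 0.1588, Stonebridge 0.1006.
The surplus seats go to Claybrook, Rivermont.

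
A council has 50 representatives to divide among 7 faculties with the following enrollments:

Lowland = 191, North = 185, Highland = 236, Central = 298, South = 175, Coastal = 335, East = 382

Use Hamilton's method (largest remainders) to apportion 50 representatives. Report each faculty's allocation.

Total 1802; standard divisor 1802/50 ≈ 36.04.
Standard quotas: Lowland 5.300, North 5.133, Highland 6.548, Central 8.269, South 4.856, Coastal 9.295, East 10.599.
Lower quotas: Lowland 5, North 5, Highland 6, Central 8, South 4, Coastal 9, East 10 (sum 47, leaving 3 seats).
Remainders in descending order: South 0.856, East 0.599, Highland 0.548, Lowland 0.300, Coastal 0.295, Central 0.269, North 0.133.
The surplus seats go to South, East, Highland.

Lowland 5, North 5, Highland 7, Central 8, South 5, Coastal 9, East 11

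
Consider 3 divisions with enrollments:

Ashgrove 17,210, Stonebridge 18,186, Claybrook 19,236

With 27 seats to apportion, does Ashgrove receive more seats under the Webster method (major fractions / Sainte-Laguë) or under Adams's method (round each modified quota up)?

Adams

Webster: Ashgrove 8, Stonebridge 9, Claybrook 10.
Adams: Ashgrove 9, Stonebridge 9, Claybrook 9.
Ashgrove gets 8 under Webster and 9 under Adams.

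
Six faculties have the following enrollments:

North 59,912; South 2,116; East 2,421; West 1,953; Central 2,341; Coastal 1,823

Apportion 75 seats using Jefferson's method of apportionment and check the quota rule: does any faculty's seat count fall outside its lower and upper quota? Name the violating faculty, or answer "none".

North

Standard quotas: North 63.677, South 2.249, East 2.573, West 2.076, Central 2.488, Coastal 1.938.
Jefferson allocation: North 65, South 2, East 2, West 2, Central 2, Coastal 2.
North has quota 63.677 (lower 63, upper 64) but receives 65 — outside the quota interval.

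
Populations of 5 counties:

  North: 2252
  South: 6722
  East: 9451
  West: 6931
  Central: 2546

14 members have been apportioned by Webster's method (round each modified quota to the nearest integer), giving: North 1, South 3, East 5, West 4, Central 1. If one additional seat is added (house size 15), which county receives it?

South

Priority for the next seat is population ÷ (current seats + 0.5).
Priorities: North 1501.333, South 1920.571, East 1718.364, West 1540.222, Central 1697.333.
Highest priority: South.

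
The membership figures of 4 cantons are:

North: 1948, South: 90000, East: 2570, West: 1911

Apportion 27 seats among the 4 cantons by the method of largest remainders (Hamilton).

North: 1, South: 25, East: 1, West: 0

Standard divisor: 96429 ÷ 27 ≈ 3571.444.
Standard quotas: North 0.5454, South 25.1999, East 0.7196, West 0.5351.
Lower quotas: North 0, South 25, East 0, West 0 (sum 25, leaving 2 seats).
Remainders in descending order: East 0.7196, North 0.5454, West 0.5351, South 0.1999.
Largest remainders: East, North receive the extra seats.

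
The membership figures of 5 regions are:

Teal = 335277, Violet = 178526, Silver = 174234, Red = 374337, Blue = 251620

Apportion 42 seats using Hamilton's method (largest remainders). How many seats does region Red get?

The standard divisor is 1313994/42 ≈ 31285.571.
Standard quotas: Teal 10.7167, Violet 5.7063, Silver 5.5691, Red 11.9652, Blue 8.0427.
Lower quotas: Teal 10, Violet 5, Silver 5, Red 11, Blue 8 (sum 39, leaving 3 seats).
Remainders in descending order: Red 0.9652, Teal 0.7167, Violet 0.7063, Silver 0.5691, Blue 0.0427.
The surplus seats go to Red, Teal, Violet.
Red receives 12.

12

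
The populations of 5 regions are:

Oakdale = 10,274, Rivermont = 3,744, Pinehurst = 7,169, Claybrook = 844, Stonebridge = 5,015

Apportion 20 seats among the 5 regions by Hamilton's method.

Total 27046; standard divisor 27046/20 ≈ 1352.3.
Standard quotas: Oakdale 7.5974, Rivermont 2.7686, Pinehurst 5.3013, Claybrook 0.6241, Stonebridge 3.7085.
Lower quotas: Oakdale 7, Rivermont 2, Pinehurst 5, Claybrook 0, Stonebridge 3 (sum 17, leaving 3 seats).
Remainders in descending order: Rivermont 0.7686, Stonebridge 0.7085, Claybrook 0.6241, Oakdale 0.5974, Pinehurst 0.3013.
The surplus seats go to Rivermont, Stonebridge, Claybrook.

Oakdale=7, Rivermont=3, Pinehurst=5, Claybrook=1, Stonebridge=4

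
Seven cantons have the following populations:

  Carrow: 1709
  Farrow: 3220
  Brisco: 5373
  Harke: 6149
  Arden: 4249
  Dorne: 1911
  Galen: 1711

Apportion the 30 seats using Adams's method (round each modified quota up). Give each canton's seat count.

Standard divisor 24322/30 ≈ 810.733; standard quotas: Carrow 2.108, Farrow 3.972, Brisco 6.627, Harke 7.584, Arden 5.241, Dorne 2.357, Galen 2.110.
Rounding up gives 3, 4, 7, 8, 6, 3, 3 = 34 seats, so the divisor must be adjusted.
With modified divisor 890: modified quotas Carrow 1.920, Farrow 3.618, Brisco 6.037, Harke 6.909, Arden 4.774, Dorne 2.147, Galen 1.922.
Rounding up: Carrow 2, Farrow 4, Brisco 7, Harke 7, Arden 5, Dorne 3, Galen 2 (total 30).

Carrow 2, Farrow 4, Brisco 7, Harke 7, Arden 5, Dorne 3, Galen 2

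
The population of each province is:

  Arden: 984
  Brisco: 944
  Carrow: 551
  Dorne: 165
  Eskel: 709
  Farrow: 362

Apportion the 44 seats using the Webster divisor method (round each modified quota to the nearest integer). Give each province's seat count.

Standard divisor 3715/44 ≈ 84.432; standard quotas: Arden 11.654, Brisco 11.181, Carrow 6.526, Dorne 1.954, Eskel 8.397, Farrow 4.287.
Rounding to the nearest integer gives Arden 12, Brisco 11, Carrow 7, Dorne 2, Eskel 8, Farrow 4 — total 44, matching the house size, so no adjustment is needed.

Arden 12, Brisco 11, Carrow 7, Dorne 2, Eskel 8, Farrow 4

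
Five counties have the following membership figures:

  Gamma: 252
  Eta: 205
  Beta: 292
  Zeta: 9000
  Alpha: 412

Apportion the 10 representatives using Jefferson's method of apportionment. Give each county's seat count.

Standard divisor 10161/10 ≈ 1016.1; standard quotas: Gamma 0.248, Eta 0.202, Beta 0.287, Zeta 8.857, Alpha 0.405.
Rounding down gives 0, 0, 0, 8, 0 = 8 seats, so the divisor must be adjusted.
With modified divisor 860: modified quotas Gamma 0.293, Eta 0.238, Beta 0.340, Zeta 10.465, Alpha 0.479.
Rounding down: Gamma 0, Eta 0, Beta 0, Zeta 10, Alpha 0 (total 10).

Gamma=0; Eta=0; Beta=0; Zeta=10; Alpha=0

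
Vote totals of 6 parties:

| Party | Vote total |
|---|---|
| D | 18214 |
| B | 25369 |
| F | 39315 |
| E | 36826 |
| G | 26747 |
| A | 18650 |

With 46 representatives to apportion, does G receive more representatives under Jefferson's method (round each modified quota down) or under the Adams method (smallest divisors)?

Adams

Jefferson: D 5, B 7, F 11, E 11, G 7, A 5.
Adams: D 5, B 7, F 11, E 10, G 8, A 5.
G gets 7 under Jefferson and 8 under Adams.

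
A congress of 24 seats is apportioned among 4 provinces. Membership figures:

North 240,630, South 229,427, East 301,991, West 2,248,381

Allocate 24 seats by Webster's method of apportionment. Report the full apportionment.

North=2, South=2, East=2, West=18

Standard divisor 3020429/24 ≈ 125851.208; standard quotas: North 1.912, South 1.823, East 2.400, West 17.865.
Rounding to the nearest integer gives North 2, South 2, East 2, West 18 — total 24, matching the house size, so no adjustment is needed.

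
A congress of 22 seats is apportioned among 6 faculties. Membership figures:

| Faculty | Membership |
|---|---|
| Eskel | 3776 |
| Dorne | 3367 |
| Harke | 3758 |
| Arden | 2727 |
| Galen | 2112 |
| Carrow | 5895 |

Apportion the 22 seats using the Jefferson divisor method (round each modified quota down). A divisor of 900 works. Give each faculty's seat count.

With modified divisor 900: modified quotas Eskel 4.196, Dorne 3.741, Harke 4.176, Arden 3.030, Galen 2.347, Carrow 6.550.
Rounding down: Eskel 4, Dorne 3, Harke 4, Arden 3, Galen 2, Carrow 6 (total 22).

Eskel 4; Dorne 3; Harke 4; Arden 3; Galen 2; Carrow 6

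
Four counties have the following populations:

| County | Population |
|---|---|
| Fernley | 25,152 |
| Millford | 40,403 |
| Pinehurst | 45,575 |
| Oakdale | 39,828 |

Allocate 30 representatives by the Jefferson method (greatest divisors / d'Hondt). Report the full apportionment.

Fernley 5, Millford 8, Pinehurst 9, Oakdale 8

Standard divisor 150958/30 ≈ 5031.933; standard quotas: Fernley 4.998, Millford 8.029, Pinehurst 9.057, Oakdale 7.915.
Rounding down gives 4, 8, 9, 7 = 28 seats, so the divisor must be adjusted.
With modified divisor 4800: modified quotas Fernley 5.240, Millford 8.417, Pinehurst 9.495, Oakdale 8.297.
Rounding down: Fernley 5, Millford 8, Pinehurst 9, Oakdale 8 (total 30).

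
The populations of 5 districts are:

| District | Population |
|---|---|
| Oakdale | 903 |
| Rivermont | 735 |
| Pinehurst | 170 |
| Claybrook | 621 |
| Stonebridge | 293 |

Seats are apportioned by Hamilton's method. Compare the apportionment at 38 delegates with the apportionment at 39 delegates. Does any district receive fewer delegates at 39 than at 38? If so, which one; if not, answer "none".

At 38 seats: Oakdale 13, Rivermont 10, Pinehurst 2, Claybrook 9, Stonebridge 4.
At 39 seats: Oakdale 13, Rivermont 11, Pinehurst 2, Claybrook 9, Stonebridge 4.
No district's allocation decreased.

none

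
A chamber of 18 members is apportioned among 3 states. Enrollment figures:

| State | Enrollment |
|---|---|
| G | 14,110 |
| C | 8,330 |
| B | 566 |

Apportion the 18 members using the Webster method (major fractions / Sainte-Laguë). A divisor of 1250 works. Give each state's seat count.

G: 11, C: 7, B: 0

With modified divisor 1250: modified quotas G 11.288, C 6.664, B 0.453.
Rounding to the nearest integer: G 11, C 7, B 0 (total 18).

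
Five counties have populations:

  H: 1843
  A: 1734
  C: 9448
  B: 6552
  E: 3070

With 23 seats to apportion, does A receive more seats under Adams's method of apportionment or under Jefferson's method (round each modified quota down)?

Adams

Adams: H 2, A 2, C 9, B 7, E 3.
Jefferson: H 2, A 1, C 10, B 7, E 3.
A gets 2 under Adams and 1 under Jefferson.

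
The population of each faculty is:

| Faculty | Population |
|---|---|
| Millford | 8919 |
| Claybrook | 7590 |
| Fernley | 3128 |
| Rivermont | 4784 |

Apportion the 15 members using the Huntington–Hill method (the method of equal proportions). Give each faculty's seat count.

Millford 5; Claybrook 5; Fernley 2; Rivermont 3

With divisor 1663: modified quotas Millford 5.363, Claybrook 4.564, Fernley 1.881, Rivermont 2.877.
Geometric-mean thresholds: Millford √(5·6)=5.477, Claybrook √(4·5)=4.472, Fernley √(1·2)=1.414, Rivermont √(2·3)=2.449.
Each quota rounded against its threshold gives Millford 5, Claybrook 5, Fernley 2, Rivermont 3 (total 15).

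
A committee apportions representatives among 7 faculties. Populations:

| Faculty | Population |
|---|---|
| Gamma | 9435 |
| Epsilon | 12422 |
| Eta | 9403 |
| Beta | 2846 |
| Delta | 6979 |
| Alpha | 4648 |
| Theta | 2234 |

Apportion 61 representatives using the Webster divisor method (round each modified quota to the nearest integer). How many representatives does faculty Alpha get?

6

Standard divisor 47967/61 ≈ 786.344; standard quotas: Gamma 11.999, Epsilon 15.797, Eta 11.958, Beta 3.619, Delta 8.875, Alpha 5.911, Theta 2.841.
Rounding to the nearest integer gives 12, 16, 12, 4, 9, 6, 3 = 62 seats, so the divisor must be adjusted.
With modified divisor 807: modified quotas Gamma 11.691, Epsilon 15.393, Eta 11.652, Beta 3.527, Delta 8.648, Alpha 5.760, Theta 2.768.
Rounding to the nearest integer: Gamma 12, Epsilon 15, Eta 12, Beta 4, Delta 9, Alpha 6, Theta 3 (total 61).
Alpha receives 6.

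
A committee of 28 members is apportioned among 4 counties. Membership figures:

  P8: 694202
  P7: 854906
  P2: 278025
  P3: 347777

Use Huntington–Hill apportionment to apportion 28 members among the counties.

P8 9, P7 11, P2 4, P3 4

With divisor 79012: modified quotas P8 8.786, P7 10.820, P2 3.519, P3 4.402.
Geometric-mean thresholds: P8 √(8·9)=8.485, P7 √(10·11)=10.488, P2 √(3·4)=3.464, P3 √(4·5)=4.472.
Each quota rounded against its threshold gives P8 9, P7 11, P2 4, P3 4 (total 28).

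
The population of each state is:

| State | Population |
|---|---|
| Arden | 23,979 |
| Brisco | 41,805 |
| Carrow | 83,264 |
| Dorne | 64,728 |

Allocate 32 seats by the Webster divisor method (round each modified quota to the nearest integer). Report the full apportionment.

Arden 4, Brisco 6, Carrow 12, Dorne 10

Standard divisor 213776/32 ≈ 6680.5; standard quotas: Arden 3.589, Brisco 6.258, Carrow 12.464, Dorne 9.689.
Rounding to the nearest integer gives Arden 4, Brisco 6, Carrow 12, Dorne 10 — total 32, matching the house size, so no adjustment is needed.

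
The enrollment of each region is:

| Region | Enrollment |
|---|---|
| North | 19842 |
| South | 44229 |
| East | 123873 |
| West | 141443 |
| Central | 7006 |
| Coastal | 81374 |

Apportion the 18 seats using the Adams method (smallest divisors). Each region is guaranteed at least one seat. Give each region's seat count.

Standard divisor 417767/18 ≈ 23209.278; standard quotas: North 0.855, South 1.906, East 5.337, West 6.094, Central 0.302, Coastal 3.506.
Rounding up gives 1, 2, 6, 7, 1, 4 = 21 seats, so the divisor must be adjusted.
With modified divisor 27700: modified quotas North 0.716, South 1.597, East 4.472, West 5.106, Central 0.253, Coastal 2.938.
Rounding up: North 1, South 2, East 5, West 6, Central 1, Coastal 3 (total 18).

North=1, South=2, East=5, West=6, Central=1, Coastal=3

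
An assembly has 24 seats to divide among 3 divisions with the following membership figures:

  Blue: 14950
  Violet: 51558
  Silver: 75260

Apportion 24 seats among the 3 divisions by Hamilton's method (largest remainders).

Blue 2, Violet 9, Silver 13

Total 141768; standard divisor 141768/24 = 5907.
Standard quotas: Blue 2.5309, Violet 8.7283, Silver 12.7408.
Lower quotas: Blue 2, Violet 8, Silver 12 (sum 22, leaving 2 seats).
Remainders in descending order: Silver 0.7408, Violet 0.7283, Blue 0.5309.
The surplus seats go to Silver, Violet.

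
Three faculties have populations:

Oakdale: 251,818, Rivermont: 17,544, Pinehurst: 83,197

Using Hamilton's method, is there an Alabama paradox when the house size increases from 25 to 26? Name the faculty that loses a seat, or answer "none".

none

At 25 seats: Oakdale 18, Rivermont 1, Pinehurst 6.
At 26 seats: Oakdale 19, Rivermont 1, Pinehurst 6.
No faculty's allocation decreased.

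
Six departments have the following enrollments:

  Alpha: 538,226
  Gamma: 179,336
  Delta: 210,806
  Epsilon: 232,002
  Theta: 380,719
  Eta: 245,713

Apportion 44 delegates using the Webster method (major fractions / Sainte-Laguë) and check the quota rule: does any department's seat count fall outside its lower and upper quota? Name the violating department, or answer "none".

Standard quotas: Alpha 13.254, Gamma 4.416, Delta 5.191, Epsilon 5.713, Theta 9.375, Eta 6.051.
Webster allocation: Alpha 13, Gamma 4, Delta 5, Epsilon 6, Theta 10, Eta 6.
Every allocation lies between the lower and upper quota.

none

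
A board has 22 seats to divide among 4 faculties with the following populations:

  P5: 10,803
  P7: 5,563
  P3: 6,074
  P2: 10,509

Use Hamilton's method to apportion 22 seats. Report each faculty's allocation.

Total 32949; standard divisor 32949/22 ≈ 1497.682.
Standard quotas: P5 7.2131, P7 3.7144, P3 4.0556, P2 7.0168.
Lower quotas: P5 7, P7 3, P3 4, P2 7 (sum 21, leaving 1 seat).
Remainders in descending order: P7 0.7144, P5 0.2131, P3 0.0556, P2 0.0168.
The surplus seat goes to P7.

P5 7, P7 4, P3 4, P2 7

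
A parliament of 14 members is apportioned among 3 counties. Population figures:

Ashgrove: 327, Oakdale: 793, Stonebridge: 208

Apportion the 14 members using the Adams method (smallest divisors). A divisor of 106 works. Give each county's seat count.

Ashgrove 4; Oakdale 8; Stonebridge 2

With modified divisor 106: modified quotas Ashgrove 3.085, Oakdale 7.481, Stonebridge 1.962.
Rounding up: Ashgrove 4, Oakdale 8, Stonebridge 2 (total 14).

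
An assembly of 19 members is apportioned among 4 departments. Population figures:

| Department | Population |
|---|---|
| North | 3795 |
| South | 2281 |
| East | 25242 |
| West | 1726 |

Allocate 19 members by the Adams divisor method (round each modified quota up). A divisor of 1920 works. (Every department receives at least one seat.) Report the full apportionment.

With modified divisor 1920: modified quotas North 1.977, South 1.188, East 13.147, West 0.899.
Rounding up: North 2, South 2, East 14, West 1 (total 19).

North 2; South 2; East 14; West 1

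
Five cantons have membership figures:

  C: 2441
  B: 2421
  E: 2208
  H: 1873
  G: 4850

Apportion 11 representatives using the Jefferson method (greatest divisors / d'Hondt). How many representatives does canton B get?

Standard divisor 13793/11 ≈ 1253.909; standard quotas: C 1.947, B 1.931, E 1.761, H 1.494, G 3.868.
Rounding down gives 1, 1, 1, 1, 3 = 7 seats, so the divisor must be adjusted.
With modified divisor 1000: modified quotas C 2.441, B 2.421, E 2.208, H 1.873, G 4.850.
Rounding down: C 2, B 2, E 2, H 1, G 4 (total 11).
B receives 2.

2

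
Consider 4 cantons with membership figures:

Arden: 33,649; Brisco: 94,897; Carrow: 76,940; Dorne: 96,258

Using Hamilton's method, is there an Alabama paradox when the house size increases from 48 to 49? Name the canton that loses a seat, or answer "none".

Arden

At 48 seats: Arden 6, Brisco 15, Carrow 12, Dorne 15.
At 49 seats: Arden 5, Brisco 15, Carrow 13, Dorne 16.
Arden drops from 6 to 5.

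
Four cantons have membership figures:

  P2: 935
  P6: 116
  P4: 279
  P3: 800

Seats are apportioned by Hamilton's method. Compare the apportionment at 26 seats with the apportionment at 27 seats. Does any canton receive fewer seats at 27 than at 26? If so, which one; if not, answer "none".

P6

At 26 seats: P2 11, P6 2, P4 3, P3 10.
At 27 seats: P2 12, P6 1, P4 4, P3 10.
P6 drops from 2 to 1.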